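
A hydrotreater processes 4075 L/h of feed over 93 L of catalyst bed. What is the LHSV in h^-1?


LHSV = volumetric feed rate / catalyst volume
= 4075 L/h / 93 L
= 43.82 h^-1

43.82 h^-1


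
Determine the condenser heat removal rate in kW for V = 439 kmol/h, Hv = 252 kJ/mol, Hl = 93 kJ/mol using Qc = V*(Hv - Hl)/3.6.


Qc = 439 * (252 - 93) / 3.6 = 439 * 159 / 3.6 = 19390

19390 kW


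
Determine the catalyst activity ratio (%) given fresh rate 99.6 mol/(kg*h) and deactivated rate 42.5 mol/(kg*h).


Activity (%) = (rate_used / rate_fresh) * 100
rate_used = 42.5, rate_fresh = 99.6
= (42.5 / 99.6) * 100
= 0.4267 * 100 = 42.67

42.67 %


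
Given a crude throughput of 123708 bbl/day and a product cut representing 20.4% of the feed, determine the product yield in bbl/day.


Crude throughput = 123708 bbl/day
Fraction yield = 20.4%
yield = throughput * fraction / 100
yield = 123708 * 20.4 / 100 = 25236.432

25236.432 bbl/day


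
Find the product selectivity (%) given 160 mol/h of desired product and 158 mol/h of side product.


Selectivity = desired / (desired + undesired) * 100
Total products = 160 + 158 = 318 mol/h
S = 160 / 318 * 100
= 0.5031 * 100
= 50.31 %

50.31 %


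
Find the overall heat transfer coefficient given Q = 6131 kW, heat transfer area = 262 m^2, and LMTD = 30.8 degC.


From Q = U*A*LMTD, U = Q / (A * LMTD)
U = 6131 / (262 * 30.8) = 6131 / 8069.6 = 0.7598

0.7598 kW/(m^2*K)


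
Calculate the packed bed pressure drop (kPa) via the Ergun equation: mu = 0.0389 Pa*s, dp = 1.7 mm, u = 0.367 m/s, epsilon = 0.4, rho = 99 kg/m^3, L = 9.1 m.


dp = 1.7 mm = 0.0017 m
Viscous term = 150*0.0389*0.367*(1-0.4)^2 / (0.0017^2*0.4^3) = 4168040
Inertial term = 1.75*99*0.367^2*(1-0.4) / (0.0017*0.4^3) = 128685
dP/L = 4168040 + 128685 = 4296720 Pa/m
dP = 4296720 * 9.1 / 1000 = 39100 kPa

39100 kPa


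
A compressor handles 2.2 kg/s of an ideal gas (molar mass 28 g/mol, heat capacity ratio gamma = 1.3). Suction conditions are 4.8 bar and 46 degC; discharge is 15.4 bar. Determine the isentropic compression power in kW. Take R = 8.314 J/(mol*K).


Isentropic work: W = m*(gamma/(gamma-1))*(R*T1/MW)*((P2/P1)^((gamma-1)/gamma) - 1)
T1 = 46 + 273.15 = 319.15 K
Pressure ratio = 15.4 / 4.8 = 3.20833
Exponent = (1.3 - 1)/1.3 = 0.230769
(P2/P1)^exp - 1 = 3.20833^0.230769 - 1 = 0.30868
W = 2.2 * 1.3 / 0.3 * 8.314 * 319.15 / 28 * 0.30868 = 278.9

278.9 kW


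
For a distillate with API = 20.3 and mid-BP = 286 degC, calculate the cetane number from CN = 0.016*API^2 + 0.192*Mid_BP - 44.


CN = 0.016 * 20.3^2 + 0.192 * 286 - 44
CN = 6.59344 + 54.912 - 44 = 17.50544

17.50544


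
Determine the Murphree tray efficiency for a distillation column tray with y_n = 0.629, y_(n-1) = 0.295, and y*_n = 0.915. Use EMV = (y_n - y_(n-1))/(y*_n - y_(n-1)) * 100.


Murphree vapor efficiency: EMV = (y_n - y_(n-1)) / (y*_n - y_(n-1)) * 100
EMV = (0.629 - 0.295) / (0.915 - 0.295) * 100 = 0.334 / 0.62 * 100 = 53.87

53.87 %


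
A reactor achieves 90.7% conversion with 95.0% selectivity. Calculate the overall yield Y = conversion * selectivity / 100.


Overall yield = conversion (%) * selectivity (%) / 100
Conversion = 90.7%, Selectivity = 95.0%
Y = 90.7 * 95.0 / 100
= 86.165 %

86.165 %


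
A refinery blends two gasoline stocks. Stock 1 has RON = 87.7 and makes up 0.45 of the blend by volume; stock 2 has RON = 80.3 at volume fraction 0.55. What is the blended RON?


Linear blending: RON_blend = sum(vi * RONi)
Contribution 1: 0.45 * 87.7 = 39.465
Contribution 2: 0.55 * 80.3 = 44.165
RON_blend = 39.465 + 44.165 = 83.63

83.63


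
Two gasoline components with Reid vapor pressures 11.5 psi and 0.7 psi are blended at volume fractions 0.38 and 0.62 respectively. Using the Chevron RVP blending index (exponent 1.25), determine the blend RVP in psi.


Chevron index: RVP_blend = (sum xi*RVPi^1.25)^(1/1.25)
RVP^1.25 terms: 0.38 * 11.5^1.25 + 0.62 * 0.7^1.25 = 8.44438
RVP_blend = 8.44438^(1/1.25) = 5.511

5.511 psi


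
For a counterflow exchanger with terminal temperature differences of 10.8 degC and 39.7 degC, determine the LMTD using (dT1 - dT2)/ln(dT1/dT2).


LMTD = (dT1 - dT2) / ln(dT1/dT2)
= (10.8 - 39.7) / ln(10.8 / 39.7) = -28.9 / -1.30181 = 22.20

22.20 degC


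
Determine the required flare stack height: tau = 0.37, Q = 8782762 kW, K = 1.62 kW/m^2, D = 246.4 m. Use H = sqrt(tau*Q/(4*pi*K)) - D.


tau*Q/(4*pi*K) = 0.37 * 8782762 / (4 * pi * 1.62) = 159628
sqrt(159628) = 399.535
H = 399.535 - 246.4 = 153.1

153.1 m


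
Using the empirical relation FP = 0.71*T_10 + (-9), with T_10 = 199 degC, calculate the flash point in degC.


FP = 0.71 * 199 + (-9) = 132.29

132.29 degC


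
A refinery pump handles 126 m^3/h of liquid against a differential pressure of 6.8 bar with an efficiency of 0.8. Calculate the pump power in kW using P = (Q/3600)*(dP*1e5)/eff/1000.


Q = 126 / 3600 = 0.035 m^3/s
P = 0.035 * (6.8 * 1e5) / 0.8 / 1000 = 29.75

29.75 kW


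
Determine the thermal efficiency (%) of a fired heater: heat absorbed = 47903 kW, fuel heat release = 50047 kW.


Furnace efficiency = Q_absorbed / Q_fuel * 100
= 47903 / 50047 * 100 = 95.72

95.72 %


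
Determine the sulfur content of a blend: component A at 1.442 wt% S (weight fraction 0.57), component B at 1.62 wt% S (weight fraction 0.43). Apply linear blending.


Linear sulfur blending: S_blend = x1*S1 + x2*S2
Contribution 1: 0.57 * 1.442 = 0.82194 wt%
Contribution 2: 0.43 * 1.62 = 0.6966 wt%
S_blend = 0.82194 + 0.6966 = 1.51854

1.51854 wt%


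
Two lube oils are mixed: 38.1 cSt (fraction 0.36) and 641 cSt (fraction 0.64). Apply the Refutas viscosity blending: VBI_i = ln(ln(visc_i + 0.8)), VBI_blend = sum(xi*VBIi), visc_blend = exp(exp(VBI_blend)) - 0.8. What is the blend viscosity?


Refutas method: VBN_i = 14.534*ln(ln(visc_i + 0.8)) + 10.975, blended linearly by mass fraction; since VBN is linear in VBI_i = ln(ln(visc_i + 0.8)) and the fractions sum to 1, blend VBI directly: visc = exp(exp(VBI_blend)) - 0.8
VBI_1 = ln(ln(38.1 + 0.8)) = 1.29773
VBI_2 = ln(ln(641 + 0.8)) = 1.86629
VBI_blend = 0.36 * 1.29773 + 0.64 * 1.86629 = 1.66161
visc_blend = exp(exp(1.66161)) - 0.8 = 193.2

193.2 cSt


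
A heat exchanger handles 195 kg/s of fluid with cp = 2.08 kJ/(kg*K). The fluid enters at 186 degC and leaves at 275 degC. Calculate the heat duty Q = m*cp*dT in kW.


Q = m_dot * cp * delta_T
delta_T = 275 - 186 = 89 K
Q = 195 * 2.08 * 89
= 405.6 * 89
= 36098.4 kW

36098.4 kW


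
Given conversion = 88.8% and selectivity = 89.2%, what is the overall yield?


Overall yield = conversion (%) * selectivity (%) / 100
Conversion = 88.8%, Selectivity = 89.2%
Y = 88.8 * 89.2 / 100
= 79.2096 %

79.2096 %


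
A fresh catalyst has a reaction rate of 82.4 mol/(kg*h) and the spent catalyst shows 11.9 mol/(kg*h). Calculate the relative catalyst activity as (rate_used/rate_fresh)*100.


Activity (%) = (rate_used / rate_fresh) * 100
rate_used = 11.9, rate_fresh = 82.4
= (11.9 / 82.4) * 100
= 0.1444 * 100 = 14.44

14.44 %


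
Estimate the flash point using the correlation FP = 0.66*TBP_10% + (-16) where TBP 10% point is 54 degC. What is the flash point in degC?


FP = 0.66 * 54 + (-16) = 19.64

19.64 degC


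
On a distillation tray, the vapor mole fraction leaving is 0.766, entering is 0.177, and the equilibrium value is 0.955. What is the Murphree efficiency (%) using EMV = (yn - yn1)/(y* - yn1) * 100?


Murphree vapor efficiency: EMV = (y_n - y_(n-1)) / (y*_n - y_(n-1)) * 100
EMV = (0.766 - 0.177) / (0.955 - 0.177) * 100 = 0.589 / 0.778 * 100 = 75.71

75.71 %


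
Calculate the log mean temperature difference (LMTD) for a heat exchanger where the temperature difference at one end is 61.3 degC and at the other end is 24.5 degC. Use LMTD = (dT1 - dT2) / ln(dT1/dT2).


LMTD = (dT1 - dT2) / ln(dT1/dT2)
= (61.3 - 24.5) / ln(61.3 / 24.5) = 36.8 / 0.917107 = 40.13

40.13 degC


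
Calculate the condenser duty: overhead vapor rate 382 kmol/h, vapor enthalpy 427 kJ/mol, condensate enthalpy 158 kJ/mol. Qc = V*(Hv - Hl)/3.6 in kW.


Qc = 382 * (427 - 158) / 3.6 = 382 * 269 / 3.6 = 28540

28540 kW


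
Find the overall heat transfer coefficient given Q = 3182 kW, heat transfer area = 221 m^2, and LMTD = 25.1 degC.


From Q = U*A*LMTD, U = Q / (A * LMTD)
U = 3182 / (221 * 25.1) = 3182 / 5547.1 = 0.5736

0.5736 kW/(m^2*K)


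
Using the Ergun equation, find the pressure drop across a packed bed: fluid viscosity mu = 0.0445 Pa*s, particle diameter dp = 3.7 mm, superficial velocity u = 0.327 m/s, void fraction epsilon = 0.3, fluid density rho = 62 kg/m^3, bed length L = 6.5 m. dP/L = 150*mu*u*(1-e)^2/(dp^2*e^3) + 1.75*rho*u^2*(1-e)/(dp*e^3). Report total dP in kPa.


dp = 3.7 mm = 0.0037 m
Viscous term = 150*0.0445*0.327*(1-0.3)^2 / (0.0037^2*0.3^3) = 2893530
Inertial term = 1.75*62*0.327^2*(1-0.3) / (0.0037*0.3^3) = 81293.9
dP/L = 2893530 + 81293.9 = 2974820 Pa/m
dP = 2974820 * 6.5 / 1000 = 19340 kPa

19340 kPa


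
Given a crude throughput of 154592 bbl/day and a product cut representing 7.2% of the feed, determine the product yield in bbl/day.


Crude throughput = 154592 bbl/day
Fraction yield = 7.2%
yield = throughput * fraction / 100
yield = 154592 * 7.2 / 100 = 11130.624

11130.624 bbl/day


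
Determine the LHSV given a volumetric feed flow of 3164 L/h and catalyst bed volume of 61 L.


LHSV = volumetric feed rate / catalyst volume
= 3164 L/h / 61 L
= 51.87 h^-1

51.87 h^-1


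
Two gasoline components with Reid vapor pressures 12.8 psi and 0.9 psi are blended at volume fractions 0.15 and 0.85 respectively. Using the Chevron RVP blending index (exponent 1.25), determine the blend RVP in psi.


Chevron index: RVP_blend = (sum xi*RVPi^1.25)^(1/1.25)
RVP^1.25 terms: 0.15 * 12.8^1.25 + 0.85 * 0.9^1.25 = 4.37676
RVP_blend = 4.37676^(1/1.25) = 3.258

3.258 psi


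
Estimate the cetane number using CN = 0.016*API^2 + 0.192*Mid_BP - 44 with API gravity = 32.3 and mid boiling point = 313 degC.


CN = 0.016 * 32.3^2 + 0.192 * 313 - 44
CN = 16.69264 + 60.096 - 44 = 32.78864

32.78864


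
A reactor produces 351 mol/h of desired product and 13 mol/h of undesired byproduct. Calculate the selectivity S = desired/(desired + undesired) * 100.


Selectivity = desired / (desired + undesired) * 100
Total products = 351 + 13 = 364 mol/h
S = 351 / 364 * 100
= 0.9643 * 100
= 96.43 %

96.43 %


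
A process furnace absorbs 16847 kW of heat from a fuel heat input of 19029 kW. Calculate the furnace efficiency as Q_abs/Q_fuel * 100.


Furnace efficiency = Q_absorbed / Q_fuel * 100
= 16847 / 19029 * 100 = 88.53

88.53 %


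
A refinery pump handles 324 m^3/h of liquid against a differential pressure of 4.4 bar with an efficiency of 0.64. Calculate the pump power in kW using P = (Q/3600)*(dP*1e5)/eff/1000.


Q = 324 / 3600 = 0.09 m^3/s
P = 0.09 * (4.4 * 1e5) / 0.64 / 1000 = 61.88

61.88 kW


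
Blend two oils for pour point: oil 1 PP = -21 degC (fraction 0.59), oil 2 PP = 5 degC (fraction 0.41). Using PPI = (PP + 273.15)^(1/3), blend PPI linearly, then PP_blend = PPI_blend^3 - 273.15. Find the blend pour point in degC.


PPI_1 = (-21 + 273.15)^(1/3) = 6.317613
PPI_2 = (5 + 273.15)^(1/3) = 6.527693
PPI_blend = 0.59 * 6.317613 + 0.41 * 6.527693 = 6.403746
PP_blend = 6.403746^3 - 273.15 = 262.6046 - 273.15 = -10.55

-10.55 degC


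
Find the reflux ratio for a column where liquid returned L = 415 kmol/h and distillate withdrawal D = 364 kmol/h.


Reflux ratio definition: R = L / D (liquid returned / distillate withdrawn)
L = 415 kmol/h, D = 364 kmol/h
R = 415 / 364 = 1.140

1.140


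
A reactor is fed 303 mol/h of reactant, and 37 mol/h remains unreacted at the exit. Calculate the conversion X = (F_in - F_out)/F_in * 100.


X = (F_in - F_out) / F_in * 100
Moles reacted = 303 - 37 = 266
X = 266 / 303 * 100
= 0.8779 * 100
= 87.79 %

87.79 %


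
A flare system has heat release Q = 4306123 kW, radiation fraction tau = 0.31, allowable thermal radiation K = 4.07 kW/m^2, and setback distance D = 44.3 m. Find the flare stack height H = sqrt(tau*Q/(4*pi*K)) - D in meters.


tau*Q/(4*pi*K) = 0.31 * 4306123 / (4 * pi * 4.07) = 26100.2
sqrt(26100.2) = 161.556
H = 161.556 - 44.3 = 117.3

117.3 m


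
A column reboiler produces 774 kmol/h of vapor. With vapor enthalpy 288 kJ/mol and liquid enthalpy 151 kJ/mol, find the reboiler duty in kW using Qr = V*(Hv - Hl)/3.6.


Qr = 774 * (288 - 151) / 3.6 = 774 * 137 / 3.6 = 29460

29460 kW


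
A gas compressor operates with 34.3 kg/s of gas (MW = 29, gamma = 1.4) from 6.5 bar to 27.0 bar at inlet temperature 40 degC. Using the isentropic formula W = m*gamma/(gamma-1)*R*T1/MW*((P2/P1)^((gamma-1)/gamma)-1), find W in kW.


Isentropic work: W = m*(gamma/(gamma-1))*(R*T1/MW)*((P2/P1)^((gamma-1)/gamma) - 1)
T1 = 40 + 273.15 = 313.15 K
Pressure ratio = 27.0 / 6.5 = 4.15385
Exponent = (1.4 - 1)/1.4 = 0.285714
(P2/P1)^exp - 1 = 4.15385^0.285714 - 1 = 0.502104
W = 34.3 * 1.4 / 0.4 * 8.314 * 313.15 / 29 * 0.502104 = 5412

5412 kW


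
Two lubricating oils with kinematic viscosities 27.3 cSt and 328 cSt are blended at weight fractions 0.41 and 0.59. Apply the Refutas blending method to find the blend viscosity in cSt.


Refutas method: VBN_i = 14.534*ln(ln(visc_i + 0.8)) + 10.975, blended linearly by mass fraction; since VBN is linear in VBI_i = ln(ln(visc_i + 0.8)) and the fractions sum to 1, blend VBI directly: visc = exp(exp(VBI_blend)) - 0.8
VBI_1 = ln(ln(27.3 + 0.8)) = 1.2047
VBI_2 = ln(ln(328 + 0.8)) = 1.75707
VBI_blend = 0.41 * 1.2047 + 0.59 * 1.75707 = 1.5306
visc_blend = exp(exp(1.5306)) - 0.8 = 100.8

100.8 cSt


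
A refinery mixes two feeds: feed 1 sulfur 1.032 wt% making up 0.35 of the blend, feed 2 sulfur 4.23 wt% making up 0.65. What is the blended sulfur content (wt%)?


Linear sulfur blending: S_blend = x1*S1 + x2*S2
Contribution 1: 0.35 * 1.032 = 0.3612 wt%
Contribution 2: 0.65 * 4.23 = 2.7495 wt%
S_blend = 0.3612 + 2.7495 = 3.1107

3.1107 wt%


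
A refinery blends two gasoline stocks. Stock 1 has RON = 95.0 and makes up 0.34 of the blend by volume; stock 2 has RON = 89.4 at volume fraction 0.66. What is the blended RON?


Linear blending: RON_blend = sum(vi * RONi)
Contribution 1: 0.34 * 95.0 = 32.3
Contribution 2: 0.66 * 89.4 = 59.004
RON_blend = 32.3 + 59.004 = 91.304

91.304


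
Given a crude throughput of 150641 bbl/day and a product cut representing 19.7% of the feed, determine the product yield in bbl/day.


Crude throughput = 150641 bbl/day
Fraction yield = 19.7%
yield = throughput * fraction / 100
yield = 150641 * 19.7 / 100 = 29676.277

29676.277 bbl/day


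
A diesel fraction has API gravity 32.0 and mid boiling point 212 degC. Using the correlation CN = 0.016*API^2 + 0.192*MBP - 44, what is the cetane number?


CN = 0.016 * 32.0^2 + 0.192 * 212 - 44
CN = 16.384 + 40.704 - 44 = 13.088

13.088


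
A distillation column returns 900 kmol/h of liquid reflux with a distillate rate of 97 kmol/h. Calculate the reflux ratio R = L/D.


Reflux ratio definition: R = L / D (liquid returned / distillate withdrawn)
L = 900 kmol/h, D = 97 kmol/h
R = 900 / 97 = 9.278

9.278


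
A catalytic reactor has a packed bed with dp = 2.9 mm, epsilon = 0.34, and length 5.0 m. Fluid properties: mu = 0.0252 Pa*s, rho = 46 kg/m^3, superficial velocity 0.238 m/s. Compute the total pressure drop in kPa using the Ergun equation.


dp = 2.9 mm = 0.0029 m
Viscous term = 150*0.0252*0.238*(1-0.34)^2 / (0.0029^2*0.34^3) = 1185560
Inertial term = 1.75*46*0.238^2*(1-0.34) / (0.0029*0.34^3) = 26403.3
dP/L = 1185560 + 26403.3 = 1211960 Pa/m
dP = 1211960 * 5.0 / 1000 = 6060 kPa

6060 kPa


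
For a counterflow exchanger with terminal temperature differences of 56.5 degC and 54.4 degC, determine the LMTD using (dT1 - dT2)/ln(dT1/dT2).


LMTD = (dT1 - dT2) / ln(dT1/dT2)
= (56.5 - 54.4) / ln(56.5 / 54.4) = 2.1 / 0.0378765 = 55.44

55.44 degC


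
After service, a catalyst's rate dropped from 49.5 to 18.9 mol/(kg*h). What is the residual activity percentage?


Activity (%) = (rate_used / rate_fresh) * 100
rate_used = 18.9, rate_fresh = 49.5
= (18.9 / 49.5) * 100
= 0.3818 * 100 = 38.18

38.18 %


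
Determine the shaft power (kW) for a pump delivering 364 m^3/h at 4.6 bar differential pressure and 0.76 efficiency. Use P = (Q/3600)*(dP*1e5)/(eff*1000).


Q = 364 / 3600 = 0.101111 m^3/s
P = 0.101111 * (4.6 * 1e5) / 0.76 / 1000 = 61.20

61.20 kW


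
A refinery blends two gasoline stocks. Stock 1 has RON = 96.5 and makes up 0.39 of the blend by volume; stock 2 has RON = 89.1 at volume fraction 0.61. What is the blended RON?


Linear blending: RON_blend = sum(vi * RONi)
Contribution 1: 0.39 * 96.5 = 37.635
Contribution 2: 0.61 * 89.1 = 54.351
RON_blend = 37.635 + 54.351 = 91.986

91.986


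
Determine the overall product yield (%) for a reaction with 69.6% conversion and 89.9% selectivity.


Overall yield = conversion (%) * selectivity (%) / 100
Conversion = 69.6%, Selectivity = 89.9%
Y = 69.6 * 89.9 / 100
= 62.5704 %

62.5704 %


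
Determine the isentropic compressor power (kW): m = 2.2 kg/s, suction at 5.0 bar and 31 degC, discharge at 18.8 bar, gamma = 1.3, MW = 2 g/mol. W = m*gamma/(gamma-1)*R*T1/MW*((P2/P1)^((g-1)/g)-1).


Isentropic work: W = m*(gamma/(gamma-1))*(R*T1/MW)*((P2/P1)^((gamma-1)/gamma) - 1)
T1 = 31 + 273.15 = 304.15 K
Pressure ratio = 18.8 / 5.0 = 3.76
Exponent = (1.3 - 1)/1.3 = 0.230769
(P2/P1)^exp - 1 = 3.76^0.230769 - 1 = 0.357487
W = 2.2 * 1.3 / 0.3 * 8.314 * 304.15 / 2 * 0.357487 = 4309

4309 kW


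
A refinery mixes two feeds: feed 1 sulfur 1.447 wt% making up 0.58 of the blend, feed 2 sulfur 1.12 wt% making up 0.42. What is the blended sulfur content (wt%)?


Linear sulfur blending: S_blend = x1*S1 + x2*S2
Contribution 1: 0.58 * 1.447 = 0.83926 wt%
Contribution 2: 0.42 * 1.12 = 0.4704 wt%
S_blend = 0.83926 + 0.4704 = 1.30966

1.30966 wt%


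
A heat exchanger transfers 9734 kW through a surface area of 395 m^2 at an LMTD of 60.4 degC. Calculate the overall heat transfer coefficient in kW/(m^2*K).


From Q = U*A*LMTD, U = Q / (A * LMTD)
U = 9734 / (395 * 60.4) = 9734 / 23858 = 0.4080

0.4080 kW/(m^2*K)


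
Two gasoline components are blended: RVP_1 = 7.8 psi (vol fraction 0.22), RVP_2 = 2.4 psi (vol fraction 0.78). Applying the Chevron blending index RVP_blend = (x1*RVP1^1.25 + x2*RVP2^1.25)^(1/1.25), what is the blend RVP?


Chevron index: RVP_blend = (sum xi*RVPi^1.25)^(1/1.25)
RVP^1.25 terms: 0.22 * 7.8^1.25 + 0.78 * 2.4^1.25 = 5.19776
RVP_blend = 5.19776^(1/1.25) = 3.738

3.738 psi


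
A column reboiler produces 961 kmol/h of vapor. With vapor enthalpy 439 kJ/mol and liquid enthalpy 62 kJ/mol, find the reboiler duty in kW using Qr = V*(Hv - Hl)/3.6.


Qr = 961 * (439 - 62) / 3.6 = 961 * 377 / 3.6 = 100600

100600 kW


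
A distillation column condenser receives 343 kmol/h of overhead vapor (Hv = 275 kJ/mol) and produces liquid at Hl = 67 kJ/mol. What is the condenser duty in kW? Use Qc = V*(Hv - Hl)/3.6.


Qc = 343 * (275 - 67) / 3.6 = 343 * 208 / 3.6 = 19820

19820 kW


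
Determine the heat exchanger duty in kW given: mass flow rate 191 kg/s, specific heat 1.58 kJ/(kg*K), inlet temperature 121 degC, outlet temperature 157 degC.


Q = m_dot * cp * delta_T
delta_T = 157 - 121 = 36 K
Q = 191 * 1.58 * 36
= 301.78 * 36
= 10864.08 kW

10864.08 kW


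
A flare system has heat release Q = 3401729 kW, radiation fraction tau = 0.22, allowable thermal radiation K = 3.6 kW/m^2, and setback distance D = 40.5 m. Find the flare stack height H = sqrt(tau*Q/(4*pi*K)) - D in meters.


tau*Q/(4*pi*K) = 0.22 * 3401729 / (4 * pi * 3.6) = 16542.8
sqrt(16542.8) = 128.619
H = 128.619 - 40.5 = 88.12

88.12 m


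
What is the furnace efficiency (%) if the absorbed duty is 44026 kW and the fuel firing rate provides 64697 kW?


Furnace efficiency = Q_absorbed / Q_fuel * 100
= 44026 / 64697 * 100 = 68.05

68.05 %


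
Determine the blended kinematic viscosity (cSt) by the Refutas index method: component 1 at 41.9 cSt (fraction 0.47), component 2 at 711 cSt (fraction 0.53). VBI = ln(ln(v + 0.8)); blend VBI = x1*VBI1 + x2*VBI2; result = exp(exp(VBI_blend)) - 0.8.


Refutas method: VBN_i = 14.534*ln(ln(visc_i + 0.8)) + 10.975, blended linearly by mass fraction; since VBN is linear in VBI_i = ln(ln(visc_i + 0.8)) and the fractions sum to 1, blend VBI directly: visc = exp(exp(VBI_blend)) - 0.8
VBI_1 = ln(ln(41.9 + 0.8)) = 1.32287
VBI_2 = ln(ln(711 + 0.8)) = 1.88218
VBI_blend = 0.47 * 1.32287 + 0.53 * 1.88218 = 1.6193
visc_blend = exp(exp(1.6193)) - 0.8 = 155.2

155.2 cSt


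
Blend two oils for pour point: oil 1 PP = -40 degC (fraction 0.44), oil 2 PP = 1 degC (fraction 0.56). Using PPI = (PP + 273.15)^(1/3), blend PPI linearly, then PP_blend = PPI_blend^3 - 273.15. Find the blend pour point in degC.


PPI_1 = (-40 + 273.15)^(1/3) = 6.15477
PPI_2 = (1 + 273.15)^(1/3) = 6.49625
PPI_blend = 0.44 * 6.15477 + 0.56 * 6.49625 = 6.345999
PP_blend = 6.345999^3 - 273.15 = 255.5642 - 273.15 = -17.59

-17.59 degC


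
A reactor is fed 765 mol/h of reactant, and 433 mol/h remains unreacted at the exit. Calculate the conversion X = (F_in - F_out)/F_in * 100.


X = (F_in - F_out) / F_in * 100
Moles reacted = 765 - 433 = 332
X = 332 / 765 * 100
= 0.4340 * 100
= 43.40 %

43.40 %


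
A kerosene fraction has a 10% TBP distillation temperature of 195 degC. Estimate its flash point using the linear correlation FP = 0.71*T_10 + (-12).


FP = 0.71 * 195 + (-12) = 126.45

126.45 degC


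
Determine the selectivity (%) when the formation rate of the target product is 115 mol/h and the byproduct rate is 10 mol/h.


Selectivity = desired / (desired + undesired) * 100
Total products = 115 + 10 = 125 mol/h
S = 115 / 125 * 100
= 0.9200 * 100
= 92.00 %

92.00 %


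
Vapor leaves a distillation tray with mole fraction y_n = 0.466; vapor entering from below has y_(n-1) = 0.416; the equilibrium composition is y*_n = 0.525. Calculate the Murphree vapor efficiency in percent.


Murphree vapor efficiency: EMV = (y_n - y_(n-1)) / (y*_n - y_(n-1)) * 100
EMV = (0.466 - 0.416) / (0.525 - 0.416) * 100 = 0.05 / 0.109 * 100 = 45.87

45.87 %


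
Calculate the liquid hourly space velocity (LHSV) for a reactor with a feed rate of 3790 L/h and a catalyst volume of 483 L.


LHSV = volumetric feed rate / catalyst volume
= 3790 L/h / 483 L
= 7.847 h^-1

7.847 h^-1


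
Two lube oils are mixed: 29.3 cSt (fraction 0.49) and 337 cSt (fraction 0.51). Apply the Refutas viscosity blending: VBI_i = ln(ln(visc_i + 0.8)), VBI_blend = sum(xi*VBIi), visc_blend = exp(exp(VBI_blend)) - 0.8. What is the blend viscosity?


Refutas method: VBN_i = 14.534*ln(ln(visc_i + 0.8)) + 10.975, blended linearly by mass fraction; since VBN is linear in VBI_i = ln(ln(visc_i + 0.8)) and the fractions sum to 1, blend VBI directly: visc = exp(exp(VBI_blend)) - 0.8
VBI_1 = ln(ln(29.3 + 0.8)) = 1.22511
VBI_2 = ln(ln(337 + 0.8)) = 1.76172
VBI_blend = 0.49 * 1.22511 + 0.51 * 1.76172 = 1.49878
visc_blend = exp(exp(1.49878)) - 0.8 = 87.10

87.10 cSt


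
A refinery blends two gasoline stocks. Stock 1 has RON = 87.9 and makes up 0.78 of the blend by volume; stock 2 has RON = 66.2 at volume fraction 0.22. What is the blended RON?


Linear blending: RON_blend = sum(vi * RONi)
Contribution 1: 0.78 * 87.9 = 68.562
Contribution 2: 0.22 * 66.2 = 14.564
RON_blend = 68.562 + 14.564 = 83.126

83.126


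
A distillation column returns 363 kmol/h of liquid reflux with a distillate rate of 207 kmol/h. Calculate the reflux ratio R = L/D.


Reflux ratio definition: R = L / D (liquid returned / distillate withdrawn)
L = 363 kmol/h, D = 207 kmol/h
R = 363 / 207 = 1.754

1.754


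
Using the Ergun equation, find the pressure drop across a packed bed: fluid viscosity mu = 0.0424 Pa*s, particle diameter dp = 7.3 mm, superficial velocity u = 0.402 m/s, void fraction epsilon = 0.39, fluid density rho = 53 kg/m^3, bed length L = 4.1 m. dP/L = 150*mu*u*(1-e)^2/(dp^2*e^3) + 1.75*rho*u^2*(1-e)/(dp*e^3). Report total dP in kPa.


dp = 7.3 mm = 0.0073 m
Viscous term = 150*0.0424*0.402*(1-0.39)^2 / (0.0073^2*0.39^3) = 300956
Inertial term = 1.75*53*0.402^2*(1-0.39) / (0.0073*0.39^3) = 21114.4
dP/L = 300956 + 21114.4 = 322070 Pa/m
dP = 322070 * 4.1 / 1000 = 1320 kPa

1320 kPa


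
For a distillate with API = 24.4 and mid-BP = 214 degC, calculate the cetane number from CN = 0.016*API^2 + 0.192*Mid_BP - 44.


CN = 0.016 * 24.4^2 + 0.192 * 214 - 44
CN = 9.52576 + 41.088 - 44 = 6.61376

6.61376


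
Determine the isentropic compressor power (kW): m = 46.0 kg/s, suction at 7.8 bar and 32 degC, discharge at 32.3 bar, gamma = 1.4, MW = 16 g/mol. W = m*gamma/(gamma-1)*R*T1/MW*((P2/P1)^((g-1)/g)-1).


Isentropic work: W = m*(gamma/(gamma-1))*(R*T1/MW)*((P2/P1)^((gamma-1)/gamma) - 1)
T1 = 32 + 273.15 = 305.15 K
Pressure ratio = 32.3 / 7.8 = 4.14103
Exponent = (1.4 - 1)/1.4 = 0.285714
(P2/P1)^exp - 1 = 4.14103^0.285714 - 1 = 0.500778
W = 46.0 * 1.4 / 0.4 * 8.314 * 305.15 / 16 * 0.500778 = 12780

12780 kW


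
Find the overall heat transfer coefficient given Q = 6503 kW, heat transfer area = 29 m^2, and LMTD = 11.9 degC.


From Q = U*A*LMTD, U = Q / (A * LMTD)
U = 6503 / (29 * 11.9) = 6503 / 345.1 = 18.84

18.84 kW/(m^2*K)


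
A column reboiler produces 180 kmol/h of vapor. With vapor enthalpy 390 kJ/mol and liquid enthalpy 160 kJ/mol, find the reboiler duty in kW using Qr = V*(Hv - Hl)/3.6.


Qr = 180 * (390 - 160) / 3.6 = 180 * 230 / 3.6 = 11500

11500 kW


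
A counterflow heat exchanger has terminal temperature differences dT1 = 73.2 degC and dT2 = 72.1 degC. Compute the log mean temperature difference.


LMTD = (dT1 - dT2) / ln(dT1/dT2)
= (73.2 - 72.1) / ln(73.2 / 72.1) = 1.1 / 0.0151414 = 72.65

72.65 degC


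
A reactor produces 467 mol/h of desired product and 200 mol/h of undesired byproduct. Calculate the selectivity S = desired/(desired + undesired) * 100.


Selectivity = desired / (desired + undesired) * 100
Total products = 467 + 200 = 667 mol/h
S = 467 / 667 * 100
= 0.7001 * 100
= 70.01 %

70.01 %


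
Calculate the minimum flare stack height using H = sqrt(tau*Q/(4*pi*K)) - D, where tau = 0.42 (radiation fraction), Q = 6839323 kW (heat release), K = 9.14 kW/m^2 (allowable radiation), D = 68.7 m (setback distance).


tau*Q/(4*pi*K) = 0.42 * 6839323 / (4 * pi * 9.14) = 25009.6
sqrt(25009.6) = 158.144
H = 158.144 - 68.7 = 89.44

89.44 m


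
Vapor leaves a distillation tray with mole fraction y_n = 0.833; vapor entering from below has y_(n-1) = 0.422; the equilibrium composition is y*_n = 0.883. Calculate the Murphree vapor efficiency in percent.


Murphree vapor efficiency: EMV = (y_n - y_(n-1)) / (y*_n - y_(n-1)) * 100
EMV = (0.833 - 0.422) / (0.883 - 0.422) * 100 = 0.411 / 0.461 * 100 = 89.15

89.15 %


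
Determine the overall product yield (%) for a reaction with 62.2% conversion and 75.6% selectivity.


Overall yield = conversion (%) * selectivity (%) / 100
Conversion = 62.2%, Selectivity = 75.6%
Y = 62.2 * 75.6 / 100
= 47.0232 %

47.0232 %


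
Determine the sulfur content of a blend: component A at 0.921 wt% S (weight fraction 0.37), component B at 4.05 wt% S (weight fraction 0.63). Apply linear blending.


Linear sulfur blending: S_blend = x1*S1 + x2*S2
Contribution 1: 0.37 * 0.921 = 0.34077 wt%
Contribution 2: 0.63 * 4.05 = 2.5515 wt%
S_blend = 0.34077 + 2.5515 = 2.89227

2.89227 wt%


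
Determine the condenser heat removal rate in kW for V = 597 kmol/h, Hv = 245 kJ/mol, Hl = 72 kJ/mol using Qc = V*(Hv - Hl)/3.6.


Qc = 597 * (245 - 72) / 3.6 = 597 * 173 / 3.6 = 28690

28690 kW


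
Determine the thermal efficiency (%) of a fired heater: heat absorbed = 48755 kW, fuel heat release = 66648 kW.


Furnace efficiency = Q_absorbed / Q_fuel * 100
= 48755 / 66648 * 100 = 73.15

73.15 %


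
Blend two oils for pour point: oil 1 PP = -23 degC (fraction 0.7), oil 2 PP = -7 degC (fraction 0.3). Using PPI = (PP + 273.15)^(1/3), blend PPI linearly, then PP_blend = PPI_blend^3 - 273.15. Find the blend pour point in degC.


PPI_1 = (-23 + 273.15)^(1/3) = 6.300865
PPI_2 = (-7 + 273.15)^(1/3) = 6.432436
PPI_blend = 0.7 * 6.300865 + 0.3 * 6.432436 = 6.340336
PP_blend = 6.340336^3 - 273.15 = 254.8806 - 273.15 = -18.27

-18.27 degC


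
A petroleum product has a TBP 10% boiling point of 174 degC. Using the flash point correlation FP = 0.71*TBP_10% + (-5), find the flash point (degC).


FP = 0.71 * 174 + (-5) = 118.54

118.54 degC


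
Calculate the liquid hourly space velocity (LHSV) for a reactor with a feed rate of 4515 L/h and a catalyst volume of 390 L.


LHSV = volumetric feed rate / catalyst volume
= 4515 L/h / 390 L
= 11.58 h^-1

11.58 h^-1


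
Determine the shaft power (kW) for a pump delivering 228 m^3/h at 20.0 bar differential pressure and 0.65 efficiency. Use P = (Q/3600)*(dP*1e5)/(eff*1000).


Q = 228 / 3600 = 0.0633333 m^3/s
P = 0.0633333 * (20.0 * 1e5) / 0.65 / 1000 = 194.9

194.9 kW


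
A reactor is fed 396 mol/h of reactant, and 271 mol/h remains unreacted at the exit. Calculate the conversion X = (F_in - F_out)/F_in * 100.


X = (F_in - F_out) / F_in * 100
Moles reacted = 396 - 271 = 125
X = 125 / 396 * 100
= 0.3157 * 100
= 31.57 %

31.57 %


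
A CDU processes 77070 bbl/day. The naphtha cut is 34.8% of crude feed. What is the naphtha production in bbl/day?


Crude throughput = 77070 bbl/day
Fraction yield = 34.8%
yield = throughput * fraction / 100
yield = 77070 * 34.8 / 100 = 26820.36

26820.36 bbl/day


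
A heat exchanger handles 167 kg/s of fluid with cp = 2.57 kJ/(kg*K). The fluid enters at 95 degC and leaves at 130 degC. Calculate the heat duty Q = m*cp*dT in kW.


Q = m_dot * cp * delta_T
delta_T = 130 - 95 = 35 K
Q = 167 * 2.57 * 35
= 429.19 * 35
= 15021.65 kW

15021.65 kW


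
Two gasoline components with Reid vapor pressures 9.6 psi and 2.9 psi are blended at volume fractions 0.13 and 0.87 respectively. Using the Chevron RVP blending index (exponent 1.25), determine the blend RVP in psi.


Chevron index: RVP_blend = (sum xi*RVPi^1.25)^(1/1.25)
RVP^1.25 terms: 0.13 * 9.6^1.25 + 0.87 * 2.9^1.25 = 5.48919
RVP_blend = 5.48919^(1/1.25) = 3.905

3.905 psi


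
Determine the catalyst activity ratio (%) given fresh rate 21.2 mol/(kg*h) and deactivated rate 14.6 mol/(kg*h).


Activity (%) = (rate_used / rate_fresh) * 100
rate_used = 14.6, rate_fresh = 21.2
= (14.6 / 21.2) * 100
= 0.6887 * 100 = 68.87

68.87 %


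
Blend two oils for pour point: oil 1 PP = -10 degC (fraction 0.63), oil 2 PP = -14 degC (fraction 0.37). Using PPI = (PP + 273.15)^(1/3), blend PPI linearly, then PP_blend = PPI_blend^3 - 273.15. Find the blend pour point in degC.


PPI_1 = (-10 + 273.15)^(1/3) = 6.408176
PPI_2 = (-14 + 273.15)^(1/3) = 6.375541
PPI_blend = 0.63 * 6.408176 + 0.37 * 6.375541 = 6.396101
PP_blend = 6.396101^3 - 273.15 = 261.6652 - 273.15 = -11.48

-11.48 degC


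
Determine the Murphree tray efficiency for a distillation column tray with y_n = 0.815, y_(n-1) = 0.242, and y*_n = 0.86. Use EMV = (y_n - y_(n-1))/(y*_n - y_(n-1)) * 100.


Murphree vapor efficiency: EMV = (y_n - y_(n-1)) / (y*_n - y_(n-1)) * 100
EMV = (0.815 - 0.242) / (0.86 - 0.242) * 100 = 0.573 / 0.618 * 100 = 92.72

92.72 %


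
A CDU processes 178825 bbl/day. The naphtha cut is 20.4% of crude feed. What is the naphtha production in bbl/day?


Crude throughput = 178825 bbl/day
Fraction yield = 20.4%
yield = throughput * fraction / 100
yield = 178825 * 20.4 / 100 = 36480.3

36480.3 bbl/day


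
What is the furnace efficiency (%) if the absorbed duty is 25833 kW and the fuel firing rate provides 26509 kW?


Furnace efficiency = Q_absorbed / Q_fuel * 100
= 25833 / 26509 * 100 = 97.45

97.45 %


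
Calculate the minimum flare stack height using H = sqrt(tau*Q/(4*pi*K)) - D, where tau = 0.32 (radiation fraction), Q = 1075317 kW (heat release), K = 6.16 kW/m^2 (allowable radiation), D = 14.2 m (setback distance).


tau*Q/(4*pi*K) = 0.32 * 1075317 / (4 * pi * 6.16) = 4445.25
sqrt(4445.25) = 66.6727
H = 66.6727 - 14.2 = 52.47

52.47 m


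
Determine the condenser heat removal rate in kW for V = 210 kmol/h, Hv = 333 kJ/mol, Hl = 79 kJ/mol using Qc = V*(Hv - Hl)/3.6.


Qc = 210 * (333 - 79) / 3.6 = 210 * 254 / 3.6 = 14820

14820 kW


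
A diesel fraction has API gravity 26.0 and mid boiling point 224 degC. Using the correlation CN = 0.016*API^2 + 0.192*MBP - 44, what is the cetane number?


CN = 0.016 * 26.0^2 + 0.192 * 224 - 44
CN = 10.816 + 43.008 - 44 = 9.824

9.824


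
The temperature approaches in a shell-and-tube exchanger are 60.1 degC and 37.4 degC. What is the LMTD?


LMTD = (dT1 - dT2) / ln(dT1/dT2)
= (60.1 - 37.4) / ln(60.1 / 37.4) = 22.7 / 0.474339 = 47.86

47.86 degC


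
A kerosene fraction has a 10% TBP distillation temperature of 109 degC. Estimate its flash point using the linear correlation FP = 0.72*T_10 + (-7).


FP = 0.72 * 109 + (-7) = 71.48

71.48 degC


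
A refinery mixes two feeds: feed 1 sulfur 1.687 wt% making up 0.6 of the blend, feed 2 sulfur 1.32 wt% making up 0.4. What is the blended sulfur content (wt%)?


Linear sulfur blending: S_blend = x1*S1 + x2*S2
Contribution 1: 0.6 * 1.687 = 1.0122 wt%
Contribution 2: 0.4 * 1.32 = 0.528 wt%
S_blend = 1.0122 + 0.528 = 1.5402

1.5402 wt%


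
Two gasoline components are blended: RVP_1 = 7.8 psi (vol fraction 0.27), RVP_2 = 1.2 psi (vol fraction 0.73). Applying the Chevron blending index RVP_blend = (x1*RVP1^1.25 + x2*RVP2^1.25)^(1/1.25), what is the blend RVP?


Chevron index: RVP_blend = (sum xi*RVPi^1.25)^(1/1.25)
RVP^1.25 terms: 0.27 * 7.8^1.25 + 0.73 * 1.2^1.25 = 4.43636
RVP_blend = 4.43636^(1/1.25) = 3.293

3.293 psi


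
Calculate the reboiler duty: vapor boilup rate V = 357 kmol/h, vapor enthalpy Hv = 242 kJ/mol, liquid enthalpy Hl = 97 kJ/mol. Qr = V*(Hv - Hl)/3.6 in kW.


Qr = 357 * (242 - 97) / 3.6 = 357 * 145 / 3.6 = 14380

14380 kW


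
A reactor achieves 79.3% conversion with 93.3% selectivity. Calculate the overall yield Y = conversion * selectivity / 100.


Overall yield = conversion (%) * selectivity (%) / 100
Conversion = 79.3%, Selectivity = 93.3%
Y = 79.3 * 93.3 / 100
= 73.9869 %

73.9869 %


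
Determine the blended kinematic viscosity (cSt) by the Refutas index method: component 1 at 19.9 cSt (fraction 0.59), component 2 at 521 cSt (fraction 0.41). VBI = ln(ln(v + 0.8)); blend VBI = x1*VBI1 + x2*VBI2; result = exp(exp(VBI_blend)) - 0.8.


Refutas method: VBN_i = 14.534*ln(ln(visc_i + 0.8)) + 10.975, blended linearly by mass fraction; since VBN is linear in VBI_i = ln(ln(visc_i + 0.8)) and the fractions sum to 1, blend VBI directly: visc = exp(exp(VBI_blend)) - 0.8
VBI_1 = ln(ln(19.9 + 0.8)) = 1.10861
VBI_2 = ln(ln(521 + 0.8)) = 1.83375
VBI_blend = 0.59 * 1.10861 + 0.41 * 1.83375 = 1.40592
visc_blend = exp(exp(1.40592)) - 0.8 = 58.30

58.30 cSt


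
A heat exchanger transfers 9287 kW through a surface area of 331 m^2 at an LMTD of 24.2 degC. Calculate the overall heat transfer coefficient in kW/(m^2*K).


From Q = U*A*LMTD, U = Q / (A * LMTD)
U = 9287 / (331 * 24.2) = 9287 / 8010.2 = 1.159

1.159 kW/(m^2*K)


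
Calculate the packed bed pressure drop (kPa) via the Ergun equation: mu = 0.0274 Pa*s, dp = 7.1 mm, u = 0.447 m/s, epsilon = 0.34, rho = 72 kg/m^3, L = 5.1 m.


dp = 7.1 mm = 0.0071 m
Viscous term = 150*0.0274*0.447*(1-0.34)^2 / (0.0071^2*0.34^3) = 403909
Inertial term = 1.75*72*0.447^2*(1-0.34) / (0.0071*0.34^3) = 59543.5
dP/L = 403909 + 59543.5 = 463452 Pa/m
dP = 463452 * 5.1 / 1000 = 2364 kPa

2364 kPa


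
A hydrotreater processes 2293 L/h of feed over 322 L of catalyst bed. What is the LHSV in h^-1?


LHSV = volumetric feed rate / catalyst volume
= 2293 L/h / 322 L
= 7.121 h^-1

7.121 h^-1


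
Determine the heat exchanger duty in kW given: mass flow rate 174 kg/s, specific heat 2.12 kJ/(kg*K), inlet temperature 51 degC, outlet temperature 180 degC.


Q = m_dot * cp * delta_T
delta_T = 180 - 51 = 129 K
Q = 174 * 2.12 * 129
= 368.88 * 129
= 47585.52 kW

47585.52 kW


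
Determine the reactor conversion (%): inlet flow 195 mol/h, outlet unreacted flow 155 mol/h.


X = (F_in - F_out) / F_in * 100
Moles reacted = 195 - 155 = 40
X = 40 / 195 * 100
= 0.2051 * 100
= 20.51 %

20.51 %


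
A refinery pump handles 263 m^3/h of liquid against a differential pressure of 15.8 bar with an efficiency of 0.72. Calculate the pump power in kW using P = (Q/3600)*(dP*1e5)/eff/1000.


Q = 263 / 3600 = 0.0730556 m^3/s
P = 0.0730556 * (15.8 * 1e5) / 0.72 / 1000 = 160.3

160.3 kW


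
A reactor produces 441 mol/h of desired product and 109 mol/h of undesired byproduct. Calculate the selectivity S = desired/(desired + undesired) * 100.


Selectivity = desired / (desired + undesired) * 100
Total products = 441 + 109 = 550 mol/h
S = 441 / 550 * 100
= 0.8018 * 100
= 80.18 %

80.18 %


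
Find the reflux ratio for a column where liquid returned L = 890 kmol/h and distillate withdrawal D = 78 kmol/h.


Reflux ratio definition: R = L / D (liquid returned / distillate withdrawn)
L = 890 kmol/h, D = 78 kmol/h
R = 890 / 78 = 11.41

11.41


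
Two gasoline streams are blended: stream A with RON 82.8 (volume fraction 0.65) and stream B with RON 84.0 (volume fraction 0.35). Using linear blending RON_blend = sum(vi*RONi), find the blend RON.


Linear blending: RON_blend = sum(vi * RONi)
Contribution 1: 0.65 * 82.8 = 53.82
Contribution 2: 0.35 * 84.0 = 29.4
RON_blend = 53.82 + 29.4 = 83.22

83.22


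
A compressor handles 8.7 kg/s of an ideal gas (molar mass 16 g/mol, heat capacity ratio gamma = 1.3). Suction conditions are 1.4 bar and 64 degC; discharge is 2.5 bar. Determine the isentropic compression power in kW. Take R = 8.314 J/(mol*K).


Isentropic work: W = m*(gamma/(gamma-1))*(R*T1/MW)*((P2/P1)^((gamma-1)/gamma) - 1)
T1 = 64 + 273.15 = 337.15 K
Pressure ratio = 2.5 / 1.4 = 1.78571
Exponent = (1.3 - 1)/1.3 = 0.230769
(P2/P1)^exp - 1 = 1.78571^0.230769 - 1 = 0.143168
W = 8.7 * 1.3 / 0.3 * 8.314 * 337.15 / 16 * 0.143168 = 945.6

945.6 kW


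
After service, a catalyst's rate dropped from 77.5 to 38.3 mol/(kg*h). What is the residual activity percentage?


Activity (%) = (rate_used / rate_fresh) * 100
rate_used = 38.3, rate_fresh = 77.5
= (38.3 / 77.5) * 100
= 0.4942 * 100 = 49.42

49.42 %


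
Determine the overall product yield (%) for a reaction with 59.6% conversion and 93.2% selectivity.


Overall yield = conversion (%) * selectivity (%) / 100
Conversion = 59.6%, Selectivity = 93.2%
Y = 59.6 * 93.2 / 100
= 55.5472 %

55.5472 %


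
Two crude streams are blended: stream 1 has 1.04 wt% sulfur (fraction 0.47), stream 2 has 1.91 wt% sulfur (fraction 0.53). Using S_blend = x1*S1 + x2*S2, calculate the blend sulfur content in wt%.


Linear sulfur blending: S_blend = x1*S1 + x2*S2
Contribution 1: 0.47 * 1.04 = 0.4888 wt%
Contribution 2: 0.53 * 1.91 = 1.0123 wt%
S_blend = 0.4888 + 1.0123 = 1.5011

1.5011 wt%


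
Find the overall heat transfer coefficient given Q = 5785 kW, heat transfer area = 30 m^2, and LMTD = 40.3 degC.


From Q = U*A*LMTD, U = Q / (A * LMTD)
U = 5785 / (30 * 40.3) = 5785 / 1209 = 4.785

4.785 kW/(m^2*K)


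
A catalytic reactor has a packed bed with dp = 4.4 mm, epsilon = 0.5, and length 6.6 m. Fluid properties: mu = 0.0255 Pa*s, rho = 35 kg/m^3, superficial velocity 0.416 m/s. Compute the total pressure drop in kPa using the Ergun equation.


dp = 4.4 mm = 0.0044 m
Viscous term = 150*0.0255*0.416*(1-0.5)^2 / (0.0044^2*0.5^3) = 164380
Inertial term = 1.75*35*0.416^2*(1-0.5) / (0.0044*0.5^3) = 9636.07
dP/L = 164380 + 9636.07 = 174016 Pa/m
dP = 174016 * 6.6 / 1000 = 1149 kPa

1149 kPa


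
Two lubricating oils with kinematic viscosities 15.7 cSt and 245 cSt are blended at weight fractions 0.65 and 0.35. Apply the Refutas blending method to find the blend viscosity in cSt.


Refutas method: VBN_i = 14.534*ln(ln(visc_i + 0.8)) + 10.975, blended linearly by mass fraction; since VBN is linear in VBI_i = ln(ln(visc_i + 0.8)) and the fractions sum to 1, blend VBI directly: visc = exp(exp(VBI_blend)) - 0.8
VBI_1 = ln(ln(15.7 + 0.8)) = 1.03082
VBI_2 = ln(ln(245 + 0.8)) = 1.70557
VBI_blend = 0.65 * 1.03082 + 0.35 * 1.70557 = 1.26698
visc_blend = exp(exp(1.26698)) - 0.8 = 34.02

34.02 cSt
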